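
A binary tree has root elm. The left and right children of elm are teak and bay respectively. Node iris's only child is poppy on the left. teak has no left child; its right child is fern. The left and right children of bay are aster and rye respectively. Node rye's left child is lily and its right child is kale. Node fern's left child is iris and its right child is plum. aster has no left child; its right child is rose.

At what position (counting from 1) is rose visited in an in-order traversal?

In-order visits the left subtree, then the node, then the right subtree.
At elm: go left to teak.
  At teak: no left child.
  Visit teak.
  At teak: go right to fern.
    At fern: go left to iris.
      At iris: go left to poppy.
        poppy is a leaf — visit poppy.
      Visit iris.
      At iris: no right child.
    Visit fern.
    At fern: go right to plum.
      plum is a leaf — visit plum.
Visit elm.
At elm: go right to bay.
  At bay: go left to aster.
    At aster: no left child.
    Visit aster.
    At aster: go right to rose.
      rose is a leaf — visit rose.
  Visit bay.
  At bay: go right to rye.
    At rye: go left to lily.
      lily is a leaf — visit lily.
    Visit rye.
    At rye: go right to kale.
      kale is a leaf — visit kale.
Full in-order sequence: teak, poppy, iris, fern, plum, elm, aster, rose, bay, lily, rye, kale.

8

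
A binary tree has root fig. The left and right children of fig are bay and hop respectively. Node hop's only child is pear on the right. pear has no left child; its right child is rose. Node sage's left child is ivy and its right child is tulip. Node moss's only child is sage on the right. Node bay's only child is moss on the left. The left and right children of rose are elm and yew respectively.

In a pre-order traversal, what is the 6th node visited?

tulip

Pre-order visits the node, then its left subtree, then its right subtree.
Visit fig.
At fig: go left to bay.
  Visit bay.
  At bay: go left to moss.
    Visit moss.
    At moss: no left child.
    At moss: go right to sage.
      Visit sage.
      At sage: go left to ivy.
        ivy is a leaf — visit ivy.
      At sage: go right to tulip.
        tulip is a leaf — visit tulip.
  At bay: no right child.
At fig: go right to hop.
  Visit hop.
  At hop: no left child.
  At hop: go right to pear.
    Visit pear.
    At pear: no left child.
    At pear: go right to rose.
      Visit rose.
      At rose: go left to elm.
        elm is a leaf — visit elm.
      At rose: go right to yew.
        yew is a leaf — visit yew.
Full pre-order sequence: fig, bay, moss, sage, ivy, tulip, hop, pear, rose, elm, yew.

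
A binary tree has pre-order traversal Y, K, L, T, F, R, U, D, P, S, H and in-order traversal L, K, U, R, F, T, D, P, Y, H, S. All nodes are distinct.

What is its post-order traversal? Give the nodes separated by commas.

L, U, R, F, P, D, T, K, H, S, Y

The first element of pre-order is the root; it splits in-order into left and right subtrees.
Root Y: left subtree has 8 nodes {L, K, U, R, F, T, D, P}, right has 2 {H, S}.
  Root K: left subtree has 1 node {L}, right has 6 {U, R, F, T, D, P}.
    Root T: left subtree has 3 nodes {U, R, F}, right has 2 {D, P}.
      Root F: left subtree has 2 nodes {U, R}, right has 0 { }.
        Root R: left subtree has 1 node {U}, right has 0 { }.
      Root D: left subtree has 0 nodes { }, right has 1 {P}.
  Root S: left subtree has 1 node {H}, right has 0 { }.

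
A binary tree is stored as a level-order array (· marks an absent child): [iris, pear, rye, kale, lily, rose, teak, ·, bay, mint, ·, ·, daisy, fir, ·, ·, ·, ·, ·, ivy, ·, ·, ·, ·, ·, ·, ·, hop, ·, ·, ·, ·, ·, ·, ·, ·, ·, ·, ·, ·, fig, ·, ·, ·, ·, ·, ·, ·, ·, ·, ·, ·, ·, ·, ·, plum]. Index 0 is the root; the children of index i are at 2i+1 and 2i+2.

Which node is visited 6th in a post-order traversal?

lily

Post-order visits the left subtree, then the right subtree, then the node.
At iris: go left to pear.
  At pear: go left to kale.
    At kale: no left child.
    At kale: go right to bay.
      bay is a leaf — visit bay.
    Visit kale.
  At pear: go right to lily.
    At lily: go left to mint.
      At mint: go left to ivy.
        At ivy: no left child.
        At ivy: go right to fig.
          fig is a leaf — visit fig.
        Visit ivy.
      At mint: no right child.
      Visit mint.
    At lily: no right child.
    Visit lily.
  Visit pear.
At iris: go right to rye.
  At rye: go left to rose.
    At rose: no left child.
    At rose: go right to daisy.
      daisy is a leaf — visit daisy.
    Visit rose.
  At rye: go right to teak.
    At teak: go left to fir.
      At fir: go left to hop.
        At hop: go left to plum.
          plum is a leaf — visit plum.
        At hop: no right child.
        Visit hop.
      At fir: no right child.
      Visit fir.
    At teak: no right child.
    Visit teak.
  Visit rye.
Visit iris.
Full post-order sequence: bay, kale, fig, ivy, mint, lily, pear, daisy, rose, plum, hop, fir, teak, rye, iris.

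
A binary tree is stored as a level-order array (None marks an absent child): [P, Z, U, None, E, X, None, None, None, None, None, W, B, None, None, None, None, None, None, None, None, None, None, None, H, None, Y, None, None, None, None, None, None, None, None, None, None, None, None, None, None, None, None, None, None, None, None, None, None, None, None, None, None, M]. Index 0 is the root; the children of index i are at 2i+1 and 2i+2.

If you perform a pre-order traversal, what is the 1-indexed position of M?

10

Pre-order visits the node, then its left subtree, then its right subtree.
Visit P.
At P: go left to Z.
  Visit Z.
  At Z: no left child.
  At Z: go right to E.
    E is a leaf — visit E.
At P: go right to U.
  Visit U.
  At U: go left to X.
    Visit X.
    At X: go left to W.
      Visit W.
      At W: no left child.
      At W: go right to H.
        H is a leaf — visit H.
    At X: go right to B.
      Visit B.
      At B: no left child.
      At B: go right to Y.
        Visit Y.
        At Y: go left to M.
          M is a leaf — visit M.
        At Y: no right child.
  At U: no right child.
Full pre-order sequence: P, Z, E, U, X, W, H, B, Y, M.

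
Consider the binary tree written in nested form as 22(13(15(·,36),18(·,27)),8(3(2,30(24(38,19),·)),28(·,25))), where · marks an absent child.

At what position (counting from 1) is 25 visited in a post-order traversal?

12

Post-order visits the left subtree, then the right subtree, then the node.
At 22: go left to 13.
  At 13: go left to 15.
    At 15: no left child.
    At 15: go right to 36.
      36 is a leaf — visit 36.
    Visit 15.
  At 13: go right to 18.
    At 18: no left child.
    At 18: go right to 27.
      27 is a leaf — visit 27.
    Visit 18.
  Visit 13.
At 22: go right to 8.
  At 8: go left to 3.
    At 3: go left to 2.
      2 is a leaf — visit 2.
    At 3: go right to 30.
      At 30: go left to 24.
        At 24: go left to 38.
          38 is a leaf — visit 38.
        At 24: go right to 19.
          19 is a leaf — visit 19.
        Visit 24.
      At 30: no right child.
      Visit 30.
    Visit 3.
  At 8: go right to 28.
    At 28: no left child.
    At 28: go right to 25.
      25 is a leaf — visit 25.
    Visit 28.
  Visit 8.
Visit 22.
Full post-order sequence: 36, 15, 27, 18, 13, 2, 38, 19, 24, 30, 3, 25, 28, 8, 22.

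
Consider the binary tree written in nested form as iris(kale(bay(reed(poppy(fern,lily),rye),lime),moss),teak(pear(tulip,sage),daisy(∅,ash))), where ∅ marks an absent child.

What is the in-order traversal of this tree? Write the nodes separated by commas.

fern, poppy, lily, reed, rye, bay, lime, kale, moss, iris, tulip, pear, sage, teak, daisy, ash

In-order visits the left subtree, then the node, then the right subtree.
At iris: go left to kale.
  At kale: go left to bay.
    At bay: go left to reed.
      At reed: go left to poppy.
        At poppy: go left to fern.
          fern is a leaf — visit fern.
        Visit poppy.
        At poppy: go right to lily.
          lily is a leaf — visit lily.
      Visit reed.
      At reed: go right to rye.
        rye is a leaf — visit rye.
    Visit bay.
    At bay: go right to lime.
      lime is a leaf — visit lime.
  Visit kale.
  At kale: go right to moss.
    moss is a leaf — visit moss.
Visit iris.
At iris: go right to teak.
  At teak: go left to pear.
    At pear: go left to tulip.
      tulip is a leaf — visit tulip.
    Visit pear.
    At pear: go right to sage.
      sage is a leaf — visit sage.
  Visit teak.
  At teak: go right to daisy.
    At daisy: no left child.
    Visit daisy.
    At daisy: go right to ash.
      ash is a leaf — visit ash.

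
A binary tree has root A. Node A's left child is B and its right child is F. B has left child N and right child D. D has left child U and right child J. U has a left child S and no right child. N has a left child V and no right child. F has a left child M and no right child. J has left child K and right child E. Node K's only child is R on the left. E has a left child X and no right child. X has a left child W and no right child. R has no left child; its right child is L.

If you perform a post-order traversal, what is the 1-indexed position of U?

4

Post-order visits the left subtree, then the right subtree, then the node.
At A: go left to B.
  At B: go left to N.
    At N: go left to V.
      V is a leaf — visit V.
    At N: no right child.
    Visit N.
  At B: go right to D.
    At D: go left to U.
      At U: go left to S.
        S is a leaf — visit S.
      At U: no right child.
      Visit U.
    At D: go right to J.
      At J: go left to K.
        At K: go left to R.
          At R: no left child.
          At R: go right to L.
            L is a leaf — visit L.
          Visit R.
        At K: no right child.
        Visit K.
      At J: go right to E.
        At E: go left to X.
          At X: go left to W.
            W is a leaf — visit W.
          At X: no right child.
          Visit X.
        At E: no right child.
        Visit E.
      Visit J.
    Visit D.
  Visit B.
At A: go right to F.
  At F: go left to M.
    M is a leaf — visit M.
  At F: no right child.
  Visit F.
Visit A.
Full post-order sequence: V, N, S, U, L, R, K, W, X, E, J, D, B, M, F, A.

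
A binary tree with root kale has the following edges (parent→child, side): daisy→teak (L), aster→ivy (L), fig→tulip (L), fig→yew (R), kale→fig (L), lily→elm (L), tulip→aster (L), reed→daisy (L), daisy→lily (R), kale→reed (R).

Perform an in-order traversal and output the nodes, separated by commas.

ivy, aster, tulip, fig, yew, kale, teak, daisy, elm, lily, reed

In-order visits the left subtree, then the node, then the right subtree.
At kale: go left to fig.
  At fig: go left to tulip.
    At tulip: go left to aster.
      At aster: go left to ivy.
        ivy is a leaf — visit ivy.
      Visit aster.
      At aster: no right child.
    Visit tulip.
    At tulip: no right child.
  Visit fig.
  At fig: go right to yew.
    yew is a leaf — visit yew.
Visit kale.
At kale: go right to reed.
  At reed: go left to daisy.
    At daisy: go left to teak.
      teak is a leaf — visit teak.
    Visit daisy.
    At daisy: go right to lily.
      At lily: go left to elm.
        elm is a leaf — visit elm.
      Visit lily.
      At lily: no right child.
  Visit reed.
  At reed: no right child.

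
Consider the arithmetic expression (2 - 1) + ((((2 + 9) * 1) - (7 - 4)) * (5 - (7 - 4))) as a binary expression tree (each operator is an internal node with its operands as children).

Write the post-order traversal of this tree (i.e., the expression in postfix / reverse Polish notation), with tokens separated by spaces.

Post-order on an expression tree gives postfix notation: for each operator, emit left operand, right operand, then the operator.

2 1 - 2 9 + 1 * 7 4 - - 5 7 4 - - * +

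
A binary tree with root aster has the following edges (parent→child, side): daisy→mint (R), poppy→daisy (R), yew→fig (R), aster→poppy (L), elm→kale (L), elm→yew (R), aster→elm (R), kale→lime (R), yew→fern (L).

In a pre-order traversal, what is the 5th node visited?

elm

Pre-order visits the node, then its left subtree, then its right subtree.
Visit aster.
At aster: go left to poppy.
  Visit poppy.
  At poppy: no left child.
  At poppy: go right to daisy.
    Visit daisy.
    At daisy: no left child.
    At daisy: go right to mint.
      mint is a leaf — visit mint.
At aster: go right to elm.
  Visit elm.
  At elm: go left to kale.
    Visit kale.
    At kale: no left child.
    At kale: go right to lime.
      lime is a leaf — visit lime.
  At elm: go right to yew.
    Visit yew.
    At yew: go left to fern.
      fern is a leaf — visit fern.
    At yew: go right to fig.
      fig is a leaf — visit fig.
Full pre-order sequence: aster, poppy, daisy, mint, elm, kale, lime, yew, fern, fig.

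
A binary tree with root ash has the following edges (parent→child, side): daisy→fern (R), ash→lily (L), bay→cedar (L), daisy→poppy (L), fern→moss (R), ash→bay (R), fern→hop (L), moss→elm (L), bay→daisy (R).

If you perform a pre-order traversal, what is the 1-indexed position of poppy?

Pre-order visits the node, then its left subtree, then its right subtree.
Visit ash.
At ash: go left to lily.
  lily is a leaf — visit lily.
At ash: go right to bay.
  Visit bay.
  At bay: go left to cedar.
    cedar is a leaf — visit cedar.
  At bay: go right to daisy.
    Visit daisy.
    At daisy: go left to poppy.
      poppy is a leaf — visit poppy.
    At daisy: go right to fern.
      Visit fern.
      At fern: go left to hop.
        hop is a leaf — visit hop.
      At fern: go right to moss.
        Visit moss.
        At moss: go left to elm.
          elm is a leaf — visit elm.
        At moss: no right child.
Full pre-order sequence: ash, lily, bay, cedar, daisy, poppy, fern, hop, moss, elm.

6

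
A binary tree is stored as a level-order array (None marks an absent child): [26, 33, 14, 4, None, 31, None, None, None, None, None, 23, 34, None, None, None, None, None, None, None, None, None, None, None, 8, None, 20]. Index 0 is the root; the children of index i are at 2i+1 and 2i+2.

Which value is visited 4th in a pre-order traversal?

14

Pre-order visits the node, then its left subtree, then its right subtree.
Visit 26.
At 26: go left to 33.
  Visit 33.
  At 33: go left to 4.
    4 is a leaf — visit 4.
  At 33: no right child.
At 26: go right to 14.
  Visit 14.
  At 14: go left to 31.
    Visit 31.
    At 31: go left to 23.
      Visit 23.
      At 23: no left child.
      At 23: go right to 8.
        8 is a leaf — visit 8.
    At 31: go right to 34.
      Visit 34.
      At 34: no left child.
      At 34: go right to 20.
        20 is a leaf — visit 20.
  At 14: no right child.
Full pre-order sequence: 26, 33, 4, 14, 31, 23, 8, 34, 20.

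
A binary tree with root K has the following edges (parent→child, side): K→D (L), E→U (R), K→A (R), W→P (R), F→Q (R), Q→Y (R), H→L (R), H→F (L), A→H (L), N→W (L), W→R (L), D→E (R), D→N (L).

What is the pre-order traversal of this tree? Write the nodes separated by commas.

K, D, N, W, R, P, E, U, A, H, F, Q, Y, L

Pre-order visits the node, then its left subtree, then its right subtree.
Visit K.
At K: go left to D.
  Visit D.
  At D: go left to N.
    Visit N.
    At N: go left to W.
      Visit W.
      At W: go left to R.
        R is a leaf — visit R.
      At W: go right to P.
        P is a leaf — visit P.
    At N: no right child.
  At D: go right to E.
    Visit E.
    At E: no left child.
    At E: go right to U.
      U is a leaf — visit U.
At K: go right to A.
  Visit A.
  At A: go left to H.
    Visit H.
    At H: go left to F.
      Visit F.
      At F: no left child.
      At F: go right to Q.
        Visit Q.
        At Q: no left child.
        At Q: go right to Y.
          Y is a leaf — visit Y.
    At H: go right to L.
      L is a leaf — visit L.
  At A: no right child.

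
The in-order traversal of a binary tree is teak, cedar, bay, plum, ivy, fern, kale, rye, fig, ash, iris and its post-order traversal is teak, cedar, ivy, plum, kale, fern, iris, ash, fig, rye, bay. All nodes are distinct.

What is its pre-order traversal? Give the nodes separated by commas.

bay, cedar, teak, rye, fern, plum, ivy, kale, fig, ash, iris

The last element of post-order is the root; it splits in-order into left and right subtrees.
Root bay: left subtree has 2 nodes {teak, cedar}, right has 8 {plum, ivy, fern, kale, rye, fig, ash, iris}.
  Root cedar: left subtree has 1 node {teak}, right has 0 { }.
  Root rye: left subtree has 4 nodes {plum, ivy, fern, kale}, right has 3 {fig, ash, iris}.
    Root fern: left subtree has 2 nodes {plum, ivy}, right has 1 {kale}.
      Root plum: left subtree has 0 nodes { }, right has 1 {ivy}.
    Root fig: left subtree has 0 nodes { }, right has 2 {ash, iris}.
      Root ash: left subtree has 0 nodes { }, right has 1 {iris}.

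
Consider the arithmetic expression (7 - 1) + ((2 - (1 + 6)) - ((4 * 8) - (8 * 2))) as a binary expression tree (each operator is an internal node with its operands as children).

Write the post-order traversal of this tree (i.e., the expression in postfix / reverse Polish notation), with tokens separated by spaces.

Post-order on an expression tree gives postfix notation: for each operator, emit left operand, right operand, then the operator.

7 1 - 2 1 6 + - 4 8 * 8 2 * - - +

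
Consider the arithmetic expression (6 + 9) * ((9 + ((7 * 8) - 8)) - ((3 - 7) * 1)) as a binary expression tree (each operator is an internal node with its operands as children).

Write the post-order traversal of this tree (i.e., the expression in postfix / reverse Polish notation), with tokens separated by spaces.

6 9 + 9 7 8 * 8 - + 3 7 - 1 * - *

Post-order on an expression tree gives postfix notation: for each operator, emit left operand, right operand, then the operator.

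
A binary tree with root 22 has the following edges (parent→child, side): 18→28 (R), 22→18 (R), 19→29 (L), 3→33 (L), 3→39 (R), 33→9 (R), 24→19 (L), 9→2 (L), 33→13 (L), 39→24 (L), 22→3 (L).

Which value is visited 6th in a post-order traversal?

19

Post-order visits the left subtree, then the right subtree, then the node.
At 22: go left to 3.
  At 3: go left to 33.
    At 33: go left to 13.
      13 is a leaf — visit 13.
    At 33: go right to 9.
      At 9: go left to 2.
        2 is a leaf — visit 2.
      At 9: no right child.
      Visit 9.
    Visit 33.
  At 3: go right to 39.
    At 39: go left to 24.
      At 24: go left to 19.
        At 19: go left to 29.
          29 is a leaf — visit 29.
        At 19: no right child.
        Visit 19.
      At 24: no right child.
      Visit 24.
    At 39: no right child.
    Visit 39.
  Visit 3.
At 22: go right to 18.
  At 18: no left child.
  At 18: go right to 28.
    28 is a leaf — visit 28.
  Visit 18.
Visit 22.
Full post-order sequence: 13, 2, 9, 33, 29, 19, 24, 39, 3, 28, 18, 22.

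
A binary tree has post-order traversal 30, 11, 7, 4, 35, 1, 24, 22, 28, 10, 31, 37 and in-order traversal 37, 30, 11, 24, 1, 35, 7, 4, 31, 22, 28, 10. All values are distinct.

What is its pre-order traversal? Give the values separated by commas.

37, 31, 24, 11, 30, 1, 35, 4, 7, 10, 28, 22

The last element of post-order is the root; it splits in-order into left and right subtrees.
Root 37: left subtree has 0 nodes { }, right has 11 {30, 11, 24, 1, 35, 7, 4, 31, 22, 28, 10}.
  Root 31: left subtree has 7 nodes {30, 11, 24, 1, 35, 7, 4}, right has 3 {22, 28, 10}.
    Root 24: left subtree has 2 nodes {30, 11}, right has 4 {1, 35, 7, 4}.
      Root 11: left subtree has 1 node {30}, right has 0 { }.
      Root 1: left subtree has 0 nodes { }, right has 3 {35, 7, 4}.
        Root 35: left subtree has 0 nodes { }, right has 2 {7, 4}.
          Root 4: left subtree has 1 node {7}, right has 0 { }.
    Root 10: left subtree has 2 nodes {22, 28}, right has 0 { }.
      Root 28: left subtree has 1 node {22}, right has 0 { }.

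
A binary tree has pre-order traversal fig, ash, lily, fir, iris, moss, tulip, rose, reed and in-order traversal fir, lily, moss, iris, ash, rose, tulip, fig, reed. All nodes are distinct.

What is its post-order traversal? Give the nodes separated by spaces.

fir moss iris lily rose tulip ash reed fig

The first element of pre-order is the root; it splits in-order into left and right subtrees.
Root fig: left subtree has 7 nodes {fir, lily, moss, iris, ash, rose, tulip}, right has 1 {reed}.
  Root ash: left subtree has 4 nodes {fir, lily, moss, iris}, right has 2 {rose, tulip}.
    Root lily: left subtree has 1 node {fir}, right has 2 {moss, iris}.
      Root iris: left subtree has 1 node {moss}, right has 0 { }.
    Root tulip: left subtree has 1 node {rose}, right has 0 { }.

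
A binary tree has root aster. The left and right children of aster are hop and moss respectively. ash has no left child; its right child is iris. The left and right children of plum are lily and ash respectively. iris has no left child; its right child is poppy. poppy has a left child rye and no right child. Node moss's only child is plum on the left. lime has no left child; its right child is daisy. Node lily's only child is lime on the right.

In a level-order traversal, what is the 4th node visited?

plum

Level-order visits nodes level by level from the root, left to right within each level.
Level 0: aster
Level 1: hop, moss
Level 2: plum
Level 3: lily, ash
Level 4: lime, iris
Level 5: daisy, poppy
Level 6: rye
Full level-order sequence: aster, hop, moss, plum, lily, ash, lime, iris, daisy, poppy, rye.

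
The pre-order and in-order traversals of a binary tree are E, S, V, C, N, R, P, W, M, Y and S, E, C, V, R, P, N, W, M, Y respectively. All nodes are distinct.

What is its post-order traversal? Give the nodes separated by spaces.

The first element of pre-order is the root; it splits in-order into left and right subtrees.
Root E: left subtree has 1 node {S}, right has 8 {C, V, R, P, N, W, M, Y}.
  Root V: left subtree has 1 node {C}, right has 6 {R, P, N, W, M, Y}.
    Root N: left subtree has 2 nodes {R, P}, right has 3 {W, M, Y}.
      Root R: left subtree has 0 nodes { }, right has 1 {P}.
      Root W: left subtree has 0 nodes { }, right has 2 {M, Y}.
        Root M: left subtree has 0 nodes { }, right has 1 {Y}.

S C P R Y M W N V E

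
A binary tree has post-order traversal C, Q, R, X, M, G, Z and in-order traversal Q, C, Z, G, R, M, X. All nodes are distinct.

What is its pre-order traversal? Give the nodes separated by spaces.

The last element of post-order is the root; it splits in-order into left and right subtrees.
Root Z: left subtree has 2 nodes {Q, C}, right has 4 {G, R, M, X}.
  Root Q: left subtree has 0 nodes { }, right has 1 {C}.
  Root G: left subtree has 0 nodes { }, right has 3 {R, M, X}.
    Root M: left subtree has 1 node {R}, right has 1 {X}.

Z Q C G M R X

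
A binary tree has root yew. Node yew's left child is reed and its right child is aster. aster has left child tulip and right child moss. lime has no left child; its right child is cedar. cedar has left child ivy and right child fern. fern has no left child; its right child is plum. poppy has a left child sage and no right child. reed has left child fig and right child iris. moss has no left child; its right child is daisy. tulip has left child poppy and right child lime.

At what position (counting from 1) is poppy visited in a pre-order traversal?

Pre-order visits the node, then its left subtree, then its right subtree.
Visit yew.
At yew: go left to reed.
  Visit reed.
  At reed: go left to fig.
    fig is a leaf — visit fig.
  At reed: go right to iris.
    iris is a leaf — visit iris.
At yew: go right to aster.
  Visit aster.
  At aster: go left to tulip.
    Visit tulip.
    At tulip: go left to poppy.
      Visit poppy.
      At poppy: go left to sage.
        sage is a leaf — visit sage.
      At poppy: no right child.
    At tulip: go right to lime.
      Visit lime.
      At lime: no left child.
      At lime: go right to cedar.
        Visit cedar.
        At cedar: go left to ivy.
          ivy is a leaf — visit ivy.
        At cedar: go right to fern.
          Visit fern.
          At fern: no left child.
          At fern: go right to plum.
            plum is a leaf — visit plum.
  At aster: go right to moss.
    Visit moss.
    At moss: no left child.
    At moss: go right to daisy.
      daisy is a leaf — visit daisy.
Full pre-order sequence: yew, reed, fig, iris, aster, tulip, poppy, sage, lime, cedar, ivy, fern, plum, moss, daisy.

7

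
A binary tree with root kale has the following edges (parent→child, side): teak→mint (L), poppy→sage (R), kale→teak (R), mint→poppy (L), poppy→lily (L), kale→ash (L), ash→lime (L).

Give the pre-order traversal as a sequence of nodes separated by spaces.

kale ash lime teak mint poppy lily sage

Pre-order visits the node, then its left subtree, then its right subtree.
Visit kale.
At kale: go left to ash.
  Visit ash.
  At ash: go left to lime.
    lime is a leaf — visit lime.
  At ash: no right child.
At kale: go right to teak.
  Visit teak.
  At teak: go left to mint.
    Visit mint.
    At mint: go left to poppy.
      Visit poppy.
      At poppy: go left to lily.
        lily is a leaf — visit lily.
      At poppy: go right to sage.
        sage is a leaf — visit sage.
    At mint: no right child.
  At teak: no right child.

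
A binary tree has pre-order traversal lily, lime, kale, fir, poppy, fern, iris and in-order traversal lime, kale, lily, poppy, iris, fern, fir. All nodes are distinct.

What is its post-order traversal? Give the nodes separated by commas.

kale, lime, iris, fern, poppy, fir, lily

The first element of pre-order is the root; it splits in-order into left and right subtrees.
Root lily: left subtree has 2 nodes {lime, kale}, right has 4 {poppy, iris, fern, fir}.
  Root lime: left subtree has 0 nodes { }, right has 1 {kale}.
  Root fir: left subtree has 3 nodes {poppy, iris, fern}, right has 0 { }.
    Root poppy: left subtree has 0 nodes { }, right has 2 {iris, fern}.
      Root fern: left subtree has 1 node {iris}, right has 0 { }.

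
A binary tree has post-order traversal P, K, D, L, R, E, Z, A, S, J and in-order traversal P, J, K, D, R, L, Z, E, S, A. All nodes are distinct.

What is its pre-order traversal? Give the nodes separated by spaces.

The last element of post-order is the root; it splits in-order into left and right subtrees.
Root J: left subtree has 1 node {P}, right has 8 {K, D, R, L, Z, E, S, A}.
  Root S: left subtree has 6 nodes {K, D, R, L, Z, E}, right has 1 {A}.
    Root Z: left subtree has 4 nodes {K, D, R, L}, right has 1 {E}.
      Root R: left subtree has 2 nodes {K, D}, right has 1 {L}.
        Root D: left subtree has 1 node {K}, right has 0 { }.

J P S Z R D K L E A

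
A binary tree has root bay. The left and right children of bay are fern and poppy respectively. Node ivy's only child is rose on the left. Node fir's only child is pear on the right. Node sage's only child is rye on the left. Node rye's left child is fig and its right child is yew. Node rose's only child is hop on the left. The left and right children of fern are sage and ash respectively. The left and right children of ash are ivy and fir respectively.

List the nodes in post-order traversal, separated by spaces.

Post-order visits the left subtree, then the right subtree, then the node.
At bay: go left to fern.
  At fern: go left to sage.
    At sage: go left to rye.
      At rye: go left to fig.
        fig is a leaf — visit fig.
      At rye: go right to yew.
        yew is a leaf — visit yew.
      Visit rye.
    At sage: no right child.
    Visit sage.
  At fern: go right to ash.
    At ash: go left to ivy.
      At ivy: go left to rose.
        At rose: go left to hop.
          hop is a leaf — visit hop.
        At rose: no right child.
        Visit rose.
      At ivy: no right child.
      Visit ivy.
    At ash: go right to fir.
      At fir: no left child.
      At fir: go right to pear.
        pear is a leaf — visit pear.
      Visit fir.
    Visit ash.
  Visit fern.
At bay: go right to poppy.
  poppy is a leaf — visit poppy.
Visit bay.

fig yew rye sage hop rose ivy pear fir ash fern poppy bay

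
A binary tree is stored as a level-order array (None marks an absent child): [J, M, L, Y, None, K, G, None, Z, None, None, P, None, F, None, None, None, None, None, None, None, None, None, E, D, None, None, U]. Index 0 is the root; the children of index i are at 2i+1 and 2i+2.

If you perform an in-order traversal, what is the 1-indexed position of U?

In-order visits the left subtree, then the node, then the right subtree.
At J: go left to M.
  At M: go left to Y.
    At Y: no left child.
    Visit Y.
    At Y: go right to Z.
      Z is a leaf — visit Z.
  Visit M.
  At M: no right child.
Visit J.
At J: go right to L.
  At L: go left to K.
    At K: go left to P.
      At P: go left to E.
        E is a leaf — visit E.
      Visit P.
      At P: go right to D.
        D is a leaf — visit D.
    Visit K.
    At K: no right child.
  Visit L.
  At L: go right to G.
    At G: go left to F.
      At F: go left to U.
        U is a leaf — visit U.
      Visit F.
      At F: no right child.
    Visit G.
    At G: no right child.
Full in-order sequence: Y, Z, M, J, E, P, D, K, L, U, F, G.

10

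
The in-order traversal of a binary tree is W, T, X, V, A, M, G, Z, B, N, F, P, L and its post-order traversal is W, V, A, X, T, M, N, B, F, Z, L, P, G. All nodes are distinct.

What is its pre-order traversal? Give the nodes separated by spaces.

G M T W X A V P Z F B N L

The last element of post-order is the root; it splits in-order into left and right subtrees.
Root G: left subtree has 6 nodes {W, T, X, V, A, M}, right has 6 {Z, B, N, F, P, L}.
  Root M: left subtree has 5 nodes {W, T, X, V, A}, right has 0 { }.
    Root T: left subtree has 1 node {W}, right has 3 {X, V, A}.
      Root X: left subtree has 0 nodes { }, right has 2 {V, A}.
        Root A: left subtree has 1 node {V}, right has 0 { }.
  Root P: left subtree has 4 nodes {Z, B, N, F}, right has 1 {L}.
    Root Z: left subtree has 0 nodes { }, right has 3 {B, N, F}.
      Root F: left subtree has 2 nodes {B, N}, right has 0 { }.
        Root B: left subtree has 0 nodes { }, right has 1 {N}.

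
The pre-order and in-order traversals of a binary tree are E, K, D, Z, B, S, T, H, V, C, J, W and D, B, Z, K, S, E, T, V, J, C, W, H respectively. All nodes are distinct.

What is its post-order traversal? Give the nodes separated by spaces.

B Z D S K J W C V H T E

The first element of pre-order is the root; it splits in-order into left and right subtrees.
Root E: left subtree has 5 nodes {D, B, Z, K, S}, right has 6 {T, V, J, C, W, H}.
  Root K: left subtree has 3 nodes {D, B, Z}, right has 1 {S}.
    Root D: left subtree has 0 nodes { }, right has 2 {B, Z}.
      Root Z: left subtree has 1 node {B}, right has 0 { }.
  Root T: left subtree has 0 nodes { }, right has 5 {V, J, C, W, H}.
    Root H: left subtree has 4 nodes {V, J, C, W}, right has 0 { }.
      Root V: left subtree has 0 nodes { }, right has 3 {J, C, W}.
        Root C: left subtree has 1 node {J}, right has 1 {W}.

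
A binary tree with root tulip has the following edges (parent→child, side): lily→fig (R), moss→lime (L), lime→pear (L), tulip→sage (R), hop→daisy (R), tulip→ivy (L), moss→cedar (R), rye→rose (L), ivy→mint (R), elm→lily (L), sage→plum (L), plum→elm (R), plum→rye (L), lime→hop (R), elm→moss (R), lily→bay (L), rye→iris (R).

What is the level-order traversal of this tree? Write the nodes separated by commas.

Level-order visits nodes level by level from the root, left to right within each level.
Level 0: tulip
Level 1: ivy, sage
Level 2: mint, plum
Level 3: rye, elm
Level 4: rose, iris, lily, moss
Level 5: bay, fig, lime, cedar
Level 6: pear, hop
Level 7: daisy

tulip, ivy, sage, mint, plum, rye, elm, rose, iris, lily, moss, bay, fig, lime, cedar, pear, hop, daisy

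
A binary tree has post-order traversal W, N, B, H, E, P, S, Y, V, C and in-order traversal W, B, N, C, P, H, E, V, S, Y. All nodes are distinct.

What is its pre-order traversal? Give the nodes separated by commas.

C, B, W, N, V, P, E, H, Y, S

The last element of post-order is the root; it splits in-order into left and right subtrees.
Root C: left subtree has 3 nodes {W, B, N}, right has 6 {P, H, E, V, S, Y}.
  Root B: left subtree has 1 node {W}, right has 1 {N}.
  Root V: left subtree has 3 nodes {P, H, E}, right has 2 {S, Y}.
    Root P: left subtree has 0 nodes { }, right has 2 {H, E}.
      Root E: left subtree has 1 node {H}, right has 0 { }.
    Root Y: left subtree has 1 node {S}, right has 0 { }.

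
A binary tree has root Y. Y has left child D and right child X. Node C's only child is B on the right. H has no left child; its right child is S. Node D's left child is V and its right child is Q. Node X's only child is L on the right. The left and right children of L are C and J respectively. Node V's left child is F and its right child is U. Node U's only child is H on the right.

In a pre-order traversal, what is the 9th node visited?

X

Pre-order visits the node, then its left subtree, then its right subtree.
Visit Y.
At Y: go left to D.
  Visit D.
  At D: go left to V.
    Visit V.
    At V: go left to F.
      F is a leaf — visit F.
    At V: go right to U.
      Visit U.
      At U: no left child.
      At U: go right to H.
        Visit H.
        At H: no left child.
        At H: go right to S.
          S is a leaf — visit S.
  At D: go right to Q.
    Q is a leaf — visit Q.
At Y: go right to X.
  Visit X.
  At X: no left child.
  At X: go right to L.
    Visit L.
    At L: go left to C.
      Visit C.
      At C: no left child.
      At C: go right to B.
        B is a leaf — visit B.
    At L: go right to J.
      J is a leaf — visit J.
Full pre-order sequence: Y, D, V, F, U, H, S, Q, X, L, C, B, J.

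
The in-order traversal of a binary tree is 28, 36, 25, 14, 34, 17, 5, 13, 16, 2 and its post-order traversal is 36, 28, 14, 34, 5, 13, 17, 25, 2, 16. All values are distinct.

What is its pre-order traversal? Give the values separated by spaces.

The last element of post-order is the root; it splits in-order into left and right subtrees.
Root 16: left subtree has 8 nodes {28, 36, 25, 14, 34, 17, 5, 13}, right has 1 {2}.
  Root 25: left subtree has 2 nodes {28, 36}, right has 5 {14, 34, 17, 5, 13}.
    Root 28: left subtree has 0 nodes { }, right has 1 {36}.
    Root 17: left subtree has 2 nodes {14, 34}, right has 2 {5, 13}.
      Root 34: left subtree has 1 node {14}, right has 0 { }.
      Root 13: left subtree has 1 node {5}, right has 0 { }.

16 25 28 36 17 34 14 13 5 2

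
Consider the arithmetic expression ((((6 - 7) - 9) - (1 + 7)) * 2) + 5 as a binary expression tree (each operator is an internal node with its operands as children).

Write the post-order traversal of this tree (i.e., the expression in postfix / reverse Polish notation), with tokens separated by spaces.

Post-order on an expression tree gives postfix notation: for each operator, emit left operand, right operand, then the operator.

6 7 - 9 - 1 7 + - 2 * 5 +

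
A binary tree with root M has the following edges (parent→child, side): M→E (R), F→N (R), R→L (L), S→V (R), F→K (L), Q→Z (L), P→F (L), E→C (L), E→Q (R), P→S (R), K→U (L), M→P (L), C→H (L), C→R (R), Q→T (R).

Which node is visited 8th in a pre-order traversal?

Pre-order visits the node, then its left subtree, then its right subtree.
Visit M.
At M: go left to P.
  Visit P.
  At P: go left to F.
    Visit F.
    At F: go left to K.
      Visit K.
      At K: go left to U.
        U is a leaf — visit U.
      At K: no right child.
    At F: go right to N.
      N is a leaf — visit N.
  At P: go right to S.
    Visit S.
    At S: no left child.
    At S: go right to V.
      V is a leaf — visit V.
At M: go right to E.
  Visit E.
  At E: go left to C.
    Visit C.
    At C: go left to H.
      H is a leaf — visit H.
    At C: go right to R.
      Visit R.
      At R: go left to L.
        L is a leaf — visit L.
      At R: no right child.
  At E: go right to Q.
    Visit Q.
    At Q: go left to Z.
      Z is a leaf — visit Z.
    At Q: go right to T.
      T is a leaf — visit T.
Full pre-order sequence: M, P, F, K, U, N, S, V, E, C, H, R, L, Q, Z, T.

V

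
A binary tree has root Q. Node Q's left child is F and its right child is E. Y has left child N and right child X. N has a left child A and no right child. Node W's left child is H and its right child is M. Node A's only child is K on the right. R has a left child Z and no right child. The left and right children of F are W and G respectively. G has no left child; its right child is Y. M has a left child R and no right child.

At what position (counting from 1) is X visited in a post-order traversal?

9

Post-order visits the left subtree, then the right subtree, then the node.
At Q: go left to F.
  At F: go left to W.
    At W: go left to H.
      H is a leaf — visit H.
    At W: go right to M.
      At M: go left to R.
        At R: go left to Z.
          Z is a leaf — visit Z.
        At R: no right child.
        Visit R.
      At M: no right child.
      Visit M.
    Visit W.
  At F: go right to G.
    At G: no left child.
    At G: go right to Y.
      At Y: go left to N.
        At N: go left to A.
          At A: no left child.
          At A: go right to K.
            K is a leaf — visit K.
          Visit A.
        At N: no right child.
        Visit N.
      At Y: go right to X.
        X is a leaf — visit X.
      Visit Y.
    Visit G.
  Visit F.
At Q: go right to E.
  E is a leaf — visit E.
Visit Q.
Full post-order sequence: H, Z, R, M, W, K, A, N, X, Y, G, F, E, Q.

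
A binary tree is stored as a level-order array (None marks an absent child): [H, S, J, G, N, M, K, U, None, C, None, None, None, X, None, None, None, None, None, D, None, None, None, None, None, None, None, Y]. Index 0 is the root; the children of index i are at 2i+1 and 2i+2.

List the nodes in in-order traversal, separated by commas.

U, G, S, D, C, N, H, M, J, Y, X, K

In-order visits the left subtree, then the node, then the right subtree.
At H: go left to S.
  At S: go left to G.
    At G: go left to U.
      U is a leaf — visit U.
    Visit G.
    At G: no right child.
  Visit S.
  At S: go right to N.
    At N: go left to C.
      At C: go left to D.
        D is a leaf — visit D.
      Visit C.
      At C: no right child.
    Visit N.
    At N: no right child.
Visit H.
At H: go right to J.
  At J: go left to M.
    M is a leaf — visit M.
  Visit J.
  At J: go right to K.
    At K: go left to X.
      At X: go left to Y.
        Y is a leaf — visit Y.
      Visit X.
      At X: no right child.
    Visit K.
    At K: no right child.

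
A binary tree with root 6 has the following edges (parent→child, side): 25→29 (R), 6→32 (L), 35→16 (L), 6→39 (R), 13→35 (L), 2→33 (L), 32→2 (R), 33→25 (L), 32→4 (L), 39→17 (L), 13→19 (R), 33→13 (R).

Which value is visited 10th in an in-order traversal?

In-order visits the left subtree, then the node, then the right subtree.
At 6: go left to 32.
  At 32: go left to 4.
    4 is a leaf — visit 4.
  Visit 32.
  At 32: go right to 2.
    At 2: go left to 33.
      At 33: go left to 25.
        At 25: no left child.
        Visit 25.
        At 25: go right to 29.
          29 is a leaf — visit 29.
      Visit 33.
      At 33: go right to 13.
        At 13: go left to 35.
          At 35: go left to 16.
            16 is a leaf — visit 16.
          Visit 35.
          At 35: no right child.
        Visit 13.
        At 13: go right to 19.
          19 is a leaf — visit 19.
    Visit 2.
    At 2: no right child.
Visit 6.
At 6: go right to 39.
  At 39: go left to 17.
    17 is a leaf — visit 17.
  Visit 39.
  At 39: no right child.
Full in-order sequence: 4, 32, 25, 29, 33, 16, 35, 13, 19, 2, 6, 17, 39.

2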